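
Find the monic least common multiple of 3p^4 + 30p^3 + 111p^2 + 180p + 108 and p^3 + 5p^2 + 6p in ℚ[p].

p^5 + 10p^4 + 37p^3 + 60p^2 + 36p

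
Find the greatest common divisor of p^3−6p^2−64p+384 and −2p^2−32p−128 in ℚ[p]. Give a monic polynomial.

p+8

By polynomial division,
  p^3−6p^2−64p+384 = (−(1/2)p+11)(−2p^2−32p−128) + (224p+1792)
  −2p^2−32p−128 = (−(1/112)p−1/14)(224p+1792) + (0)
Last nonzero remainder: 224p+1792. Dividing through by 224 gives the monic gcd p+8.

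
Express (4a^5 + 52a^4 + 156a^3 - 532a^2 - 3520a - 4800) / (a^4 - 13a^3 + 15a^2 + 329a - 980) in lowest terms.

(4a^3 + 48a^2 + 188a + 240)/(a^2 - 14a + 49)

Apply the Euclidean algorithm:
  4a^5 + 52a^4 + 156a^3 - 532a^2 - 3520a - 4800 = (4a + 104)(a^4 - 13a^3 + 15a^2 + 329a - 980) + (1448a^3 - 3408a^2 - 33816a + 97120)
  a^4 - 13a^3 + 15a^2 + 329a - 980 = ((1/1448)a - 1927/262088)(1448a^3 - 3408a^2 - 33816a + 97120) + ((435600/32761)a^2 + (435600/32761)a - 8712000/32761)
  1448a^3 - 3408a^2 - 33816a + 97120 = ((5929741/54450)a - 19885927/54450)((435600/32761)a^2 + (435600/32761)a - 8712000/32761) + (0)
Last nonzero remainder: (435600/32761)a^2 + (435600/32761)a - 8712000/32761. Dividing through by 435600/32761 gives the monic gcd a^2 + a - 20.
Cancel a^2 + a - 20 from numerator and denominator to get the reduced form.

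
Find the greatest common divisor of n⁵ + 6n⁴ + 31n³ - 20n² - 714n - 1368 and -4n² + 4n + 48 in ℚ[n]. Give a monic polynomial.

n² - n - 12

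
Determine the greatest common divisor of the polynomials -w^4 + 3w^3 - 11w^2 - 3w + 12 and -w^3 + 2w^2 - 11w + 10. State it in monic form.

w - 1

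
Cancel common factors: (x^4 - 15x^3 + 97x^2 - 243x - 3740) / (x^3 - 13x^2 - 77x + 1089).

Repeated division with remainder:
  x^4 - 15x^3 + 97x^2 - 243x - 3740 = (x - 2)(x^3 - 13x^2 - 77x + 1089) + (148x^2 - 1486x - 1562)
  x^3 - 13x^2 - 77x + 1089 = ((1/148)x - 219/10952)(148x^2 - 1486x - 1562) + (-(526575/5476)x + 5792325/5476)
  148x^2 - 1486x - 1562 = (-(810448/526575)x - 777592/526575)(-(526575/5476)x + 5792325/5476) + (0)
Last nonzero remainder: -(526575/5476)x + 5792325/5476. Dividing through by -526575/5476 gives the monic gcd x - 11.
Cancel x - 11 from numerator and denominator to get the reduced form.

(x^3 - 4x^2 + 53x + 340)/(x^2 - 2x - 99)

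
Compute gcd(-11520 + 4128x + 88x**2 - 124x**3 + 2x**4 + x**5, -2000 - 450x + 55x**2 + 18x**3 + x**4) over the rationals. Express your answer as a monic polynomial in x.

By polynomial division,
  x**5 + 2x**4 - 124x**3 + 88x**2 + 4128x - 11520 = (x - 16)(x**4 + 18x**3 + 55x**2 - 450x - 2000) + (109x**3 + 1418x**2 - 1072x - 43520)
  x**4 + 18x**3 + 55x**2 - 450x - 2000 = ((1/109)x + 544/11881)(109x**3 + 1418x**2 - 1072x - 43520) + (-(1089/11881)x**2 - (19602/11881)x - 87120/11881)
  109x**3 + 1418x**2 - 1072x - 43520 = (-(1295029/1089)x + 6463264/1089)(-(1089/11881)x**2 - (19602/11881)x - 87120/11881) + (0)
Last nonzero remainder: -(1089/11881)x**2 - (19602/11881)x - 87120/11881. Dividing through by -1089/11881 gives the monic gcd x**2 + 18x + 80.

80 + 18x + x**2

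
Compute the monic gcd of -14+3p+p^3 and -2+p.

-2+p

Repeated division with remainder:
  p^3+3p-14 = (p^2+2p+7)(p-2) + (0)
The last nonzero remainder p-2 is already monic.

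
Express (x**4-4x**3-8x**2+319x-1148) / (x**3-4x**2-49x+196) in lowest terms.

(x**2-7x+41)/(x-7)

By polynomial division,
  x**4-4x**3-8x**2+319x-1148 = (x)(x**3-4x**2-49x+196) + (41x**2+123x-1148)
  x**3-4x**2-49x+196 = ((1/41)x-7/41)(41x**2+123x-1148) + (0)
Last nonzero remainder: 41x**2+123x-1148. Dividing through by 41 gives the monic gcd x**2+3x-28.
Cancel x**2+3x-28 from numerator and denominator to get the reduced form.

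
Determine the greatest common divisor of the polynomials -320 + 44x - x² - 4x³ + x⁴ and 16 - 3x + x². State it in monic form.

16 - 3x + x²

Euclidean algorithm in ℚ[x]:
  x⁴ - 4x³ - x² + 44x - 320 = (x² - x - 20)(x² - 3x + 16) + (0)
The last nonzero remainder x² - 3x + 16 is already monic.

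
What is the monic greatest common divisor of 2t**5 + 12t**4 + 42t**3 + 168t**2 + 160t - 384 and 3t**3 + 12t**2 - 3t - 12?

t**2 + 3t - 4

Apply the Euclidean algorithm:
  2t**5 + 12t**4 + 42t**3 + 168t**2 + 160t - 384 = ((2/3)t**2 + (4/3)t + 28/3)(3t**3 + 12t**2 - 3t - 12) + (68t**2 + 204t - 272)
  3t**3 + 12t**2 - 3t - 12 = ((3/68)t + 3/68)(68t**2 + 204t - 272) + (0)
Last nonzero remainder: 68t**2 + 204t - 272. Dividing through by 68 gives the monic gcd t**2 + 3t - 4.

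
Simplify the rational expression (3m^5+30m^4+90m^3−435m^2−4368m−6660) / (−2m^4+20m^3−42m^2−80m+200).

(−3m^3−39m^2−237m−666)/(2m^2−14m+20)

Repeated division with remainder:
  3m^5+30m^4+90m^3−435m^2−4368m−6660 = (−(3/2)m−30)(−2m^4+20m^3−42m^2−80m+200) + (627m^3−1815m^2−6468m−660)
  −2m^4+20m^3−42m^2−80m+200 = (−(2/627)m+90/3971)(627m^3−1815m^2−6468m−660) + (−(7760/361)m^2+(23280/361)m+77600/361)
  627m^3−1815m^2−6468m−660 = (−(226347/7760)m−11913/3880)(−(7760/361)m^2+(23280/361)m+77600/361) + (0)
Last nonzero remainder: −(7760/361)m^2+(23280/361)m+77600/361. Dividing through by −7760/361 gives the monic gcd m^2−3m−10.
Cancel m^2−3m−10 from numerator and denominator to get the reduced form.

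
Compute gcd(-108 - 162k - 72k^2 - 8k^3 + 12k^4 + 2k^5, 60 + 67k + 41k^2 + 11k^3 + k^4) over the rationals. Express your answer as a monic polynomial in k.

3 + 2k + k^2

By polynomial division,
  2k^5 + 12k^4 - 8k^3 - 72k^2 - 162k - 108 = (2k - 10)(k^4 + 11k^3 + 41k^2 + 67k + 60) + (20k^3 + 204k^2 + 388k + 492)
  k^4 + 11k^3 + 41k^2 + 67k + 60 = ((1/20)k + 1/25)(20k^3 + 204k^2 + 388k + 492) + ((336/25)k^2 + (672/25)k + 1008/25)
  20k^3 + 204k^2 + 388k + 492 = ((125/84)k + 1025/84)((336/25)k^2 + (672/25)k + 1008/25) + (0)
Last nonzero remainder: (336/25)k^2 + (672/25)k + 1008/25. Dividing through by 336/25 gives the monic gcd k^2 + 2k + 3.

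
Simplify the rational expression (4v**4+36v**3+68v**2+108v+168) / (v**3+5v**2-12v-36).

(4v**3+28v**2+12v+84)/(v**2+3v-18)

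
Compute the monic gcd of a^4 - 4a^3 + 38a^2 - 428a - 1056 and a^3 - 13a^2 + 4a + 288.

Apply the Euclidean algorithm:
  a^4 - 4a^3 + 38a^2 - 428a - 1056 = (a + 9)(a^3 - 13a^2 + 4a + 288) + (151a^2 - 752a - 3648)
  a^3 - 13a^2 + 4a + 288 = ((1/151)a - 1211/22801)(151a^2 - 752a - 3648) + (-(268620/22801)a + 2148960/22801)
  151a^2 - 752a - 3648 = (-(3442951/268620)a - 866438/22385)(-(268620/22801)a + 2148960/22801) + (0)
Last nonzero remainder: -(268620/22801)a + 2148960/22801. Dividing through by -268620/22801 gives the monic gcd a - 8.

a - 8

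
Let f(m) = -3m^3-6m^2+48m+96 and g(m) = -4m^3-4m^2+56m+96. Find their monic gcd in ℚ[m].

Apply the Euclidean algorithm:
  -3m^3-6m^2+48m+96 = (3/4)(-4m^3-4m^2+56m+96) + (-3m^2+6m+24)
  -4m^3-4m^2+56m+96 = ((4/3)m+4)(-3m^2+6m+24) + (0)
Last nonzero remainder: -3m^2+6m+24. Dividing through by -3 gives the monic gcd m^2-2m-8.

m^2-2m-8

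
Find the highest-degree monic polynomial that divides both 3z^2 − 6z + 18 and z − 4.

1

Repeated division with remainder:
  3z^2 − 6z + 18 = (3z + 6)(z − 4) + (42)
  z − 4 = ((1/42)z − 2/21)(42) + (0)
The last nonzero remainder is the constant 42, so the polynomials are coprime and gcd = 1.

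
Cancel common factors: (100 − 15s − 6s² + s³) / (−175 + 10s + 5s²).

(−20 − s + s²)/(35 + 5s)

Apply the Euclidean algorithm:
  s³ − 6s² − 15s + 100 = ((1/5)s − 8/5)(5s² + 10s − 175) + (36s − 180)
  5s² + 10s − 175 = ((5/36)s + 35/36)(36s − 180) + (0)
Last nonzero remainder: 36s − 180. Dividing through by 36 gives the monic gcd s − 5.
Cancel s − 5 from numerator and denominator to get the reduced form.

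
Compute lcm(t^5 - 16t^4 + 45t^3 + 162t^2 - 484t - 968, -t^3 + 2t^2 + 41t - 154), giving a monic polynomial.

t^6 - 9t^5 - 67t^4 + 477t^3 + 650t^2 - 4356t - 6776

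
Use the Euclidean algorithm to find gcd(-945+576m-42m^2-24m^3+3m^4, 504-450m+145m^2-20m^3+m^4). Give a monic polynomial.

21-10m+m^2

Repeated division with remainder:
  3m^4-24m^3-42m^2+576m-945 = (3)(m^4-20m^3+145m^2-450m+504) + (36m^3-477m^2+1926m-2457)
  m^4-20m^3+145m^2-450m+504 = ((1/36)m-3/16)(36m^3-477m^2+1926m-2457) + ((33/16)m^2-(165/8)m+693/16)
  36m^3-477m^2+1926m-2457 = ((192/11)m-624/11)((33/16)m^2-(165/8)m+693/16) + (0)
Last nonzero remainder: (33/16)m^2-(165/8)m+693/16. Dividing through by 33/16 gives the monic gcd m^2-10m+21.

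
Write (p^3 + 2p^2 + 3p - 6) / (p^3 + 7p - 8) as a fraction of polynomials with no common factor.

Euclidean algorithm in ℚ[p]:
  p^3 + 2p^2 + 3p - 6 = (p^3 + 7p - 8) + (2p^2 - 4p + 2)
  p^3 + 7p - 8 = ((1/2)p + 1)(2p^2 - 4p + 2) + (10p - 10)
  2p^2 - 4p + 2 = ((1/5)p - 1/5)(10p - 10) + (0)
Last nonzero remainder: 10p - 10. Dividing through by 10 gives the monic gcd p - 1.
Cancel p - 1 from numerator and denominator to get the reduced form.

(p^2 + 3p + 6)/(p^2 + p + 8)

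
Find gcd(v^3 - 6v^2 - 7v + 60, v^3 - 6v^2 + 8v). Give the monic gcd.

v - 4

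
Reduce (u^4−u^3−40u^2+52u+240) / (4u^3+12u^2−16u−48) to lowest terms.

Repeated division with remainder:
  u^4−u^3−40u^2+52u+240 = ((1/4)u−1)(4u^3+12u^2−16u−48) + (−24u^2+48u+192)
  4u^3+12u^2−16u−48 = (−(1/6)u−5/6)(−24u^2+48u+192) + (56u+112)
  −24u^2+48u+192 = (−(3/7)u+12/7)(56u+112) + (0)
Last nonzero remainder: 56u+112. Dividing through by 56 gives the monic gcd u+2.
Cancel u+2 from numerator and denominator to get the reduced form.

(u^3−3u^2−34u+120)/(4u^2+4u−24)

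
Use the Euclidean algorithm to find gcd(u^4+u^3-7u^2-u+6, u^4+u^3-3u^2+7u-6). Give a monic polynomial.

Apply the Euclidean algorithm:
  u^4+u^3-7u^2-u+6 = (u^4+u^3-3u^2+7u-6) + (-4u^2-8u+12)
  u^4+u^3-3u^2+7u-6 = (-(1/4)u^2+(1/4)u-1/2)(-4u^2-8u+12) + (0)
Last nonzero remainder: -4u^2-8u+12. Dividing through by -4 gives the monic gcd u^2+2u-3.

u^2+2u-3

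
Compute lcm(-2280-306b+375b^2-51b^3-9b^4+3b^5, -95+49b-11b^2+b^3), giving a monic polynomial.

3800-250b-727b^2+210b^3-2b^4-8b^5+b^6

Repeated division with remainder:
  3b^5-9b^4-51b^3+375b^2-306b-2280 = (3b^2+24b+66)(b^3-11b^2+49b-95) + (210b^2-1260b+3990)
  b^3-11b^2+49b-95 = ((1/210)b-1/42)(210b^2-1260b+3990) + (0)
Last nonzero remainder: 210b^2-1260b+3990. Dividing through by 210 gives the monic gcd b^2-6b+19.
Then lcm(f, g) = f·g / gcd(f, g); expanding and making the result monic gives the answer.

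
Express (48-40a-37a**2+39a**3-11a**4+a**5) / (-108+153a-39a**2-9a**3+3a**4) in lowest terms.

(16+8a-7a**2+a**3)/(-36+3a+3a**2)

Apply the Euclidean algorithm:
  a**5-11a**4+39a**3-37a**2-40a+48 = ((1/3)a-8/3)(3a**4-9a**3-39a**2+153a-108) + (28a**3-192a**2+404a-240)
  3a**4-9a**3-39a**2+153a-108 = ((3/28)a+81/196)(28a**3-192a**2+404a-240) + (-(144/49)a**2+(576/49)a-432/49)
  28a**3-192a**2+404a-240 = (-(343/36)a+245/9)(-(144/49)a**2+(576/49)a-432/49) + (0)
Last nonzero remainder: -(144/49)a**2+(576/49)a-432/49. Dividing through by -144/49 gives the monic gcd a**2-4a+3.
Cancel a**2-4a+3 from numerator and denominator to get the reduced form.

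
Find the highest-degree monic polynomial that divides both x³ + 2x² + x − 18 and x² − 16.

1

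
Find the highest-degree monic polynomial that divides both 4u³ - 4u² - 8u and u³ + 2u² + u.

u² + u

Repeated division with remainder:
  4u³ - 4u² - 8u = (4)(u³ + 2u² + u) + (-12u² - 12u)
  u³ + 2u² + u = (-(1/12)u - 1/12)(-12u² - 12u) + (0)
Last nonzero remainder: -12u² - 12u. Dividing through by -12 gives the monic gcd u² + u.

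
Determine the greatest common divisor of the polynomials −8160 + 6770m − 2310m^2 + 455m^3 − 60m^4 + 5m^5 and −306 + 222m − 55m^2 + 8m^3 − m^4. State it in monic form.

Repeated division with remainder:
  5m^5 − 60m^4 + 455m^3 − 2310m^2 + 6770m − 8160 = (−5m + 20)(−m^4 + 8m^3 − 55m^2 + 222m − 306) + (20m^3 − 100m^2 + 800m − 2040)
  −m^4 + 8m^3 − 55m^2 + 222m − 306 = (−(1/20)m + 3/20)(20m^3 − 100m^2 + 800m − 2040) + (0)
Last nonzero remainder: 20m^3 − 100m^2 + 800m − 2040. Dividing through by 20 gives the monic gcd m^3 − 5m^2 + 40m − 102.

−102 + 40m − 5m^2 + m^3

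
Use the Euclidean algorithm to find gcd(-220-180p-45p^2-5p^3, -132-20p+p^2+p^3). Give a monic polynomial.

22+7p+p^2

By polynomial division,
  -5p^3-45p^2-180p-220 = (-5)(p^3+p^2-20p-132) + (-40p^2-280p-880)
  p^3+p^2-20p-132 = (-(1/40)p+3/20)(-40p^2-280p-880) + (0)
Last nonzero remainder: -40p^2-280p-880. Dividing through by -40 gives the monic gcd p^2+7p+22.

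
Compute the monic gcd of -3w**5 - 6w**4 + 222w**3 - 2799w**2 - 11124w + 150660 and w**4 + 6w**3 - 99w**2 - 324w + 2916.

w**2 + 3w - 54

Apply the Euclidean algorithm:
  -3w**5 - 6w**4 + 222w**3 - 2799w**2 - 11124w + 150660 = (-3w + 12)(w**4 + 6w**3 - 99w**2 - 324w + 2916) + (-147w**3 - 2583w**2 + 1512w + 115668)
  w**4 + 6w**3 - 99w**2 - 324w + 2916 = (-(1/147)w + 27/343)(-147w**3 - 2583w**2 + 1512w + 115668) + ((5616/49)w**2 + (16848/49)w - 303264/49)
  -147w**3 - 2583w**2 + 1512w + 115668 = (-(2401/1872)w - 5831/312)((5616/49)w**2 + (16848/49)w - 303264/49) + (0)
Last nonzero remainder: (5616/49)w**2 + (16848/49)w - 303264/49. Dividing through by 5616/49 gives the monic gcd w**2 + 3w - 54.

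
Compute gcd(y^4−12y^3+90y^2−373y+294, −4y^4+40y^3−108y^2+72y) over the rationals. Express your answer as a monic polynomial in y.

y^2−7y+6

Euclidean algorithm in ℚ[y]:
  y^4−12y^3+90y^2−373y+294 = (−1/4)(−4y^4+40y^3−108y^2+72y) + (−2y^3+63y^2−355y+294)
  −4y^4+40y^3−108y^2+72y = (2y+43)(−2y^3+63y^2−355y+294) + (−2107y^2+14749y−12642)
  −2y^3+63y^2−355y+294 = ((2/2107)y−1/43)(−2107y^2+14749y−12642) + (0)
Last nonzero remainder: −2107y^2+14749y−12642. Dividing through by −2107 gives the monic gcd y^2−7y+6.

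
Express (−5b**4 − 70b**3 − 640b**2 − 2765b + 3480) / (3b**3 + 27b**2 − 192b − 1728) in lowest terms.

(−5b**3 − 30b**2 − 400b + 435)/(3b**2 + 3b − 216)

By polynomial division,
  −5b**4 − 70b**3 − 640b**2 − 2765b + 3480 = (−(5/3)b − 25/3)(3b**3 + 27b**2 − 192b − 1728) + (−735b**2 − 7245b − 10920)
  3b**3 + 27b**2 − 192b − 1728 = (−(1/245)b + 6/1715)(−735b**2 − 7245b − 10920) + (−(10350/49)b − 82800/49)
  −735b**2 − 7245b − 10920 = ((2401/690)b + 4459/690)(−(10350/49)b − 82800/49) + (0)
Last nonzero remainder: −(10350/49)b − 82800/49. Dividing through by −10350/49 gives the monic gcd b + 8.
Cancel b + 8 from numerator and denominator to get the reduced form.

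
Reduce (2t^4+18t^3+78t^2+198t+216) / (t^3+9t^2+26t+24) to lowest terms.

(2t^3+12t^2+42t+72)/(t^2+6t+8)

Euclidean algorithm in ℚ[t]:
  2t^4+18t^3+78t^2+198t+216 = (2t)(t^3+9t^2+26t+24) + (26t^2+150t+216)
  t^3+9t^2+26t+24 = ((1/26)t+21/169)(26t^2+150t+216) + (-(160/169)t-480/169)
  26t^2+150t+216 = (-(2197/80)t-1521/20)(-(160/169)t-480/169) + (0)
Last nonzero remainder: -(160/169)t-480/169. Dividing through by -160/169 gives the monic gcd t+3.
Cancel t+3 from numerator and denominator to get the reduced form.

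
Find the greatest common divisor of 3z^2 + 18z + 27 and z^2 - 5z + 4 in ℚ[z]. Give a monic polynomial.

Apply the Euclidean algorithm:
  3z^2 + 18z + 27 = (3)(z^2 - 5z + 4) + (33z + 15)
  z^2 - 5z + 4 = ((1/33)z - 20/121)(33z + 15) + (784/121)
  33z + 15 = ((3993/784)z + 1815/784)(784/121) + (0)
The last nonzero remainder is the constant 784/121, so the polynomials are coprime and gcd = 1.

1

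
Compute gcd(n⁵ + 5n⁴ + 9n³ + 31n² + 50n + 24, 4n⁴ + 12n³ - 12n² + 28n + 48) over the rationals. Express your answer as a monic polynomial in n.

Euclidean algorithm in ℚ[n]:
  n⁵ + 5n⁴ + 9n³ + 31n² + 50n + 24 = ((1/4)n + 1/2)(4n⁴ + 12n³ - 12n² + 28n + 48) + (6n³ + 30n² + 24n)
  4n⁴ + 12n³ - 12n² + 28n + 48 = ((2/3)n - 4/3)(6n³ + 30n² + 24n) + (12n² + 60n + 48)
  6n³ + 30n² + 24n = ((1/2)n)(12n² + 60n + 48) + (0)
Last nonzero remainder: 12n² + 60n + 48. Dividing through by 12 gives the monic gcd n² + 5n + 4.

n² + 5n + 4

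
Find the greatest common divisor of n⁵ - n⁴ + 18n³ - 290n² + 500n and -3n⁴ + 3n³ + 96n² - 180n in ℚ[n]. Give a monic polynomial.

n³ - 7n² + 10n

Euclidean algorithm in ℚ[n]:
  n⁵ - n⁴ + 18n³ - 290n² + 500n = (-(1/3)n)(-3n⁴ + 3n³ + 96n² - 180n) + (50n³ - 350n² + 500n)
  -3n⁴ + 3n³ + 96n² - 180n = (-(3/50)n - 9/25)(50n³ - 350n² + 500n) + (0)
Last nonzero remainder: 50n³ - 350n² + 500n. Dividing through by 50 gives the monic gcd n³ - 7n² + 10n.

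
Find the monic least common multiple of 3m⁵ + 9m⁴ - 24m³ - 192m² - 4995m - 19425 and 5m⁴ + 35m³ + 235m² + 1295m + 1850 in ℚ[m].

m⁶ + 5m⁵ - 2m⁴ - 80m³ - 1793m² - 9805m - 12950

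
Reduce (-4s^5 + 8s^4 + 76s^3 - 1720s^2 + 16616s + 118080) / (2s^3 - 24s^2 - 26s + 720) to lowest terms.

(-2s^3 - 4s^2 - 68s - 1312)/(s - 8)

By polynomial division,
  -4s^5 + 8s^4 + 76s^3 - 1720s^2 + 16616s + 118080 = (-2s^2 - 20s - 228)(2s^3 - 24s^2 - 26s + 720) + (-6272s^2 + 25088s + 282240)
  2s^3 - 24s^2 - 26s + 720 = (-(1/3136)s + 1/392)(-6272s^2 + 25088s + 282240) + (0)
Last nonzero remainder: -6272s^2 + 25088s + 282240. Dividing through by -6272 gives the monic gcd s^2 - 4s - 45.
Cancel s^2 - 4s - 45 from numerator and denominator to get the reduced form.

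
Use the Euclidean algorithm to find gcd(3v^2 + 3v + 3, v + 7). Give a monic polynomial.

By polynomial division,
  3v^2 + 3v + 3 = (3v - 18)(v + 7) + (129)
  v + 7 = ((1/129)v + 7/129)(129) + (0)
The last nonzero remainder is the constant 129, so the polynomials are coprime and gcd = 1.

1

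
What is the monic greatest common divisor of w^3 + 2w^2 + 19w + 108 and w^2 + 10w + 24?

w + 4

Euclidean algorithm in ℚ[w]:
  w^3 + 2w^2 + 19w + 108 = (w − 8)(w^2 + 10w + 24) + (75w + 300)
  w^2 + 10w + 24 = ((1/75)w + 2/25)(75w + 300) + (0)
Last nonzero remainder: 75w + 300. Dividing through by 75 gives the monic gcd w + 4.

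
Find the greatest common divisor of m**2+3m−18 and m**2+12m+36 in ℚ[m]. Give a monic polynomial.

Euclidean algorithm in ℚ[m]:
  m**2+3m−18 = (m**2+12m+36) + (−9m−54)
  m**2+12m+36 = (−(1/9)m−2/3)(−9m−54) + (0)
Last nonzero remainder: −9m−54. Dividing through by −9 gives the monic gcd m+6.

m+6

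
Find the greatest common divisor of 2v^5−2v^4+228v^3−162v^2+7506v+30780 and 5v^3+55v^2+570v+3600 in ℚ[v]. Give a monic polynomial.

v^2+3v+90

Euclidean algorithm in ℚ[v]:
  2v^5−2v^4+228v^3−162v^2+7506v+30780 = ((2/5)v^2−(24/5)v+264/5)(5v^3+55v^2+570v+3600) + (−1770v^2−5310v−159300)
  5v^3+55v^2+570v+3600 = (−(1/354)v−4/177)(−1770v^2−5310v−159300) + (0)
Last nonzero remainder: −1770v^2−5310v−159300. Dividing through by −1770 gives the monic gcd v^2+3v+90.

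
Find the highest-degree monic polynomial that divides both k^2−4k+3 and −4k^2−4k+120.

1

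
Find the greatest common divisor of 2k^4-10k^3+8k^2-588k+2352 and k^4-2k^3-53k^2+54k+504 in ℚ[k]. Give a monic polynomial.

Repeated division with remainder:
  2k^4-10k^3+8k^2-588k+2352 = (2)(k^4-2k^3-53k^2+54k+504) + (-6k^3+114k^2-696k+1344)
  k^4-2k^3-53k^2+54k+504 = (-(1/6)k-17/6)(-6k^3+114k^2-696k+1344) + (154k^2-1694k+4312)
  -6k^3+114k^2-696k+1344 = (-(3/77)k+24/77)(154k^2-1694k+4312) + (0)
Last nonzero remainder: 154k^2-1694k+4312. Dividing through by 154 gives the monic gcd k^2-11k+28.

k^2-11k+28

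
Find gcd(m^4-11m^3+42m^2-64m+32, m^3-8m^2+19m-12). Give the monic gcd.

m^2-5m+4

Apply the Euclidean algorithm:
  m^4-11m^3+42m^2-64m+32 = (m-3)(m^3-8m^2+19m-12) + (-m^2+5m-4)
  m^3-8m^2+19m-12 = (-m+3)(-m^2+5m-4) + (0)
Last nonzero remainder: -m^2+5m-4. Dividing through by -1 gives the monic gcd m^2-5m+4.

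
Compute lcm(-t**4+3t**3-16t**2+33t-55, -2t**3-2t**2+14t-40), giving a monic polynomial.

t**5+t**4+4t**3+31t**2-77t+220

By polynomial division,
  -t**4+3t**3-16t**2+33t-55 = ((1/2)t-2)(-2t**3-2t**2+14t-40) + (-27t**2+81t-135)
  -2t**3-2t**2+14t-40 = ((2/27)t+8/27)(-27t**2+81t-135) + (0)
Last nonzero remainder: -27t**2+81t-135. Dividing through by -27 gives the monic gcd t**2-3t+5.
Then lcm(f, g) = f·g / gcd(f, g); expanding and making the result monic gives the answer.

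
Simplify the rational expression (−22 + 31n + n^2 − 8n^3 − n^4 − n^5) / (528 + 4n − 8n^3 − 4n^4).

(2 − 3n + n^3)/(−48 + 4n + 4n^2)

Apply the Euclidean algorithm:
  −n^5 − n^4 − 8n^3 + n^2 + 31n − 22 = ((1/4)n − 1/4)(−4n^4 − 8n^3 + 4n + 528) + (−10n^3 − 100n + 110)
  −4n^4 − 8n^3 + 4n + 528 = ((2/5)n + 4/5)(−10n^3 − 100n + 110) + (40n^2 + 40n + 440)
  −10n^3 − 100n + 110 = (−(1/4)n + 1/4)(40n^2 + 40n + 440) + (0)
Last nonzero remainder: 40n^2 + 40n + 440. Dividing through by 40 gives the monic gcd n^2 + n + 11.
Cancel n^2 + n + 11 from numerator and denominator to get the reduced form.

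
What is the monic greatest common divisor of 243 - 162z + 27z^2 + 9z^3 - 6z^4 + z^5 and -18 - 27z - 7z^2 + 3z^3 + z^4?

-9 + z^2

By polynomial division,
  z^5 - 6z^4 + 9z^3 + 27z^2 - 162z + 243 = (z - 9)(z^4 + 3z^3 - 7z^2 - 27z - 18) + (43z^3 - 9z^2 - 387z + 81)
  z^4 + 3z^3 - 7z^2 - 27z - 18 = ((1/43)z + 138/1849)(43z^3 - 9z^2 - 387z + 81) + ((4940/1849)z^2 - 44460/1849)
  43z^3 - 9z^2 - 387z + 81 = ((79507/4940)z - 16641/4940)((4940/1849)z^2 - 44460/1849) + (0)
Last nonzero remainder: (4940/1849)z^2 - 44460/1849. Dividing through by 4940/1849 gives the monic gcd z^2 - 9.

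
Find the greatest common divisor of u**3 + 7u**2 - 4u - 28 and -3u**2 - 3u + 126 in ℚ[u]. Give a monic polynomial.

u + 7

Apply the Euclidean algorithm:
  u**3 + 7u**2 - 4u - 28 = (-(1/3)u - 2)(-3u**2 - 3u + 126) + (32u + 224)
  -3u**2 - 3u + 126 = (-(3/32)u + 9/16)(32u + 224) + (0)
Last nonzero remainder: 32u + 224. Dividing through by 32 gives the monic gcd u + 7.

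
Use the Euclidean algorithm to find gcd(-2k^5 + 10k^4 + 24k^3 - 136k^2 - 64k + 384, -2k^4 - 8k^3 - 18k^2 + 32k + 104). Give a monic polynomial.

k^2 - 4

Euclidean algorithm in ℚ[k]:
  -2k^5 + 10k^4 + 24k^3 - 136k^2 - 64k + 384 = (k - 9)(-2k^4 - 8k^3 - 18k^2 + 32k + 104) + (-30k^3 - 330k^2 + 120k + 1320)
  -2k^4 - 8k^3 - 18k^2 + 32k + 104 = ((1/15)k - 7/15)(-30k^3 - 330k^2 + 120k + 1320) + (-180k^2 + 720)
  -30k^3 - 330k^2 + 120k + 1320 = ((1/6)k + 11/6)(-180k^2 + 720) + (0)
Last nonzero remainder: -180k^2 + 720. Dividing through by -180 gives the monic gcd k^2 - 4.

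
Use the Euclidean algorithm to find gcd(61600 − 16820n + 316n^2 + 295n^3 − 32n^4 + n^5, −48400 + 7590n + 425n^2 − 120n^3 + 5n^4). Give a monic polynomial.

110 − 21n + n^2

Apply the Euclidean algorithm:
  n^5 − 32n^4 + 295n^3 + 316n^2 − 16820n + 61600 = ((1/5)n − 8/5)(5n^4 − 120n^3 + 425n^2 + 7590n − 48400) + (18n^3 − 522n^2 + 5004n − 15840)
  5n^4 − 120n^3 + 425n^2 + 7590n − 48400 = ((5/18)n + 25/18)(18n^3 − 522n^2 + 5004n − 15840) + (−240n^2 + 5040n − 26400)
  18n^3 − 522n^2 + 5004n − 15840 = (−(3/40)n + 3/5)(−240n^2 + 5040n − 26400) + (0)
Last nonzero remainder: −240n^2 + 5040n − 26400. Dividing through by −240 gives the monic gcd n^2 − 21n + 110.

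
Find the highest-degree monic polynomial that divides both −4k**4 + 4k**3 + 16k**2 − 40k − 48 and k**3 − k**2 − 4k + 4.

k + 2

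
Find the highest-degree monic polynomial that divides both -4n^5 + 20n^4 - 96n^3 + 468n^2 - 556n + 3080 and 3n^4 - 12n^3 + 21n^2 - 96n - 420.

n^3 - 6n^2 + 19n - 70

Apply the Euclidean algorithm:
  -4n^5 + 20n^4 - 96n^3 + 468n^2 - 556n + 3080 = (-(4/3)n + 4/3)(3n^4 - 12n^3 + 21n^2 - 96n - 420) + (-52n^3 + 312n^2 - 988n + 3640)
  3n^4 - 12n^3 + 21n^2 - 96n - 420 = (-(3/52)n - 3/26)(-52n^3 + 312n^2 - 988n + 3640) + (0)
Last nonzero remainder: -52n^3 + 312n^2 - 988n + 3640. Dividing through by -52 gives the monic gcd n^3 - 6n^2 + 19n - 70.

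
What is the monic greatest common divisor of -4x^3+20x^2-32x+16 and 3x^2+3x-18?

x-2

By polynomial division,
  -4x^3+20x^2-32x+16 = (-(4/3)x+8)(3x^2+3x-18) + (-80x+160)
  3x^2+3x-18 = (-(3/80)x-9/80)(-80x+160) + (0)
Last nonzero remainder: -80x+160. Dividing through by -80 gives the monic gcd x-2.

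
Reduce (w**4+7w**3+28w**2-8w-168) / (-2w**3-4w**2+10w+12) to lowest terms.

Repeated division with remainder:
  w**4+7w**3+28w**2-8w-168 = (-(1/2)w-5/2)(-2w**3-4w**2+10w+12) + (23w**2+23w-138)
  -2w**3-4w**2+10w+12 = (-(2/23)w-2/23)(23w**2+23w-138) + (0)
Last nonzero remainder: 23w**2+23w-138. Dividing through by 23 gives the monic gcd w**2+w-6.
Cancel w**2+w-6 from numerator and denominator to get the reduced form.

(-w**2-6w-28)/(2w+2)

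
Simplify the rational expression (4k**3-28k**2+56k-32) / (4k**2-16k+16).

Apply the Euclidean algorithm:
  4k**3-28k**2+56k-32 = (k-3)(4k**2-16k+16) + (-8k+16)
  4k**2-16k+16 = (-(1/2)k+1)(-8k+16) + (0)
Last nonzero remainder: -8k+16. Dividing through by -8 gives the monic gcd k-2.
Cancel k-2 from numerator and denominator to get the reduced form.

(k**2-5k+4)/(k-2)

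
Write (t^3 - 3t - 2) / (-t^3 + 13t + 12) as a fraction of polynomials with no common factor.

(-t^2 + t + 2)/(t^2 - t - 12)

Euclidean algorithm in ℚ[t]:
  t^3 - 3t - 2 = (-1)(-t^3 + 13t + 12) + (10t + 10)
  -t^3 + 13t + 12 = (-(1/10)t^2 + (1/10)t + 6/5)(10t + 10) + (0)
Last nonzero remainder: 10t + 10. Dividing through by 10 gives the monic gcd t + 1.
Cancel t + 1 from numerator and denominator to get the reduced form.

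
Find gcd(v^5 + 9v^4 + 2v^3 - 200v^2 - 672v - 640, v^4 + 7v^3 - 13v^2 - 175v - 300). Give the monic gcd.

v^2 - v - 20

Apply the Euclidean algorithm:
  v^5 + 9v^4 + 2v^3 - 200v^2 - 672v - 640 = (v + 2)(v^4 + 7v^3 - 13v^2 - 175v - 300) + (v^3 + v^2 - 22v - 40)
  v^4 + 7v^3 - 13v^2 - 175v - 300 = (v + 6)(v^3 + v^2 - 22v - 40) + (3v^2 - 3v - 60)
  v^3 + v^2 - 22v - 40 = ((1/3)v + 2/3)(3v^2 - 3v - 60) + (0)
Last nonzero remainder: 3v^2 - 3v - 60. Dividing through by 3 gives the monic gcd v^2 - v - 20.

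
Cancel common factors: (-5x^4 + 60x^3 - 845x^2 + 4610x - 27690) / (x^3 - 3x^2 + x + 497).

(-5x^2 + 10x - 390)/(x + 7)

Euclidean algorithm in ℚ[x]:
  -5x^4 + 60x^3 - 845x^2 + 4610x - 27690 = (-5x + 45)(x^3 - 3x^2 + x + 497) + (-705x^2 + 7050x - 50055)
  x^3 - 3x^2 + x + 497 = (-(1/705)x - 7/705)(-705x^2 + 7050x - 50055) + (0)
Last nonzero remainder: -705x^2 + 7050x - 50055. Dividing through by -705 gives the monic gcd x^2 - 10x + 71.
Cancel x^2 - 10x + 71 from numerator and denominator to get the reduced form.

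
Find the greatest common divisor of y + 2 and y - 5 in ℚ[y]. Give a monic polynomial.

By polynomial division,
  y + 2 = (y - 5) + (7)
  y - 5 = ((1/7)y - 5/7)(7) + (0)
The last nonzero remainder is the constant 7, so the polynomials are coprime and gcd = 1.

1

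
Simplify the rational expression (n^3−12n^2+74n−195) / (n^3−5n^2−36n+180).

Euclidean algorithm in ℚ[n]:
  n^3−12n^2+74n−195 = (n^3−5n^2−36n+180) + (−7n^2+110n−375)
  n^3−5n^2−36n+180 = (−(1/7)n−75/49)(−7n^2+110n−375) + ((3861/49)n−19305/49)
  −7n^2+110n−375 = (−(343/3861)n+1225/1287)((3861/49)n−19305/49) + (0)
Last nonzero remainder: (3861/49)n−19305/49. Dividing through by 3861/49 gives the monic gcd n−5.
Cancel n−5 from numerator and denominator to get the reduced form.

(n^2−7n+39)/(n^2−36)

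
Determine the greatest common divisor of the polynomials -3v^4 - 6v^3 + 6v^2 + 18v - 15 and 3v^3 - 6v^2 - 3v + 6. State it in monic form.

v - 1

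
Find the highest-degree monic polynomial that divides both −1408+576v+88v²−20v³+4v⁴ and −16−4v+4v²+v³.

−8+2v+v²

By polynomial division,
  4v⁴−20v³+88v²+576v−1408 = (4v−36)(v³+4v²−4v−16) + (248v²+496v−1984)
  v³+4v²−4v−16 = ((1/248)v+1/124)(248v²+496v−1984) + (0)
Last nonzero remainder: 248v²+496v−1984. Dividing through by 248 gives the monic gcd v²+2v−8.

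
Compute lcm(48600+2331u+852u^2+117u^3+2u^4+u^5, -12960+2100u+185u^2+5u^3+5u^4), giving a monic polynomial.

-194400+39276u-1077u^2+384u^3+109u^4-2u^5+u^6

Euclidean algorithm in ℚ[u]:
  u^5+2u^4+117u^3+852u^2+2331u+48600 = ((1/5)u+1/5)(5u^4+5u^3+185u^2+2100u-12960) + (79u^3+395u^2+4503u+51192)
  5u^4+5u^3+185u^2+2100u-12960 = ((5/79)u-20/79)(79u^3+395u^2+4503u+51192) + (0)
Last nonzero remainder: 79u^3+395u^2+4503u+51192. Dividing through by 79 gives the monic gcd u^3+5u^2+57u+648.
Then lcm(f, g) = f·g / gcd(f, g); expanding and making the result monic gives the answer.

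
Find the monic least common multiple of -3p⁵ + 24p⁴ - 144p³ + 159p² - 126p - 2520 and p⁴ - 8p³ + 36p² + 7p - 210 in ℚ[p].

Repeated division with remainder:
  -3p⁵ + 24p⁴ - 144p³ + 159p² - 126p - 2520 = (-3p)(p⁴ - 8p³ + 36p² + 7p - 210) + (-36p³ + 180p² - 756p - 2520)
  p⁴ - 8p³ + 36p² + 7p - 210 = (-(1/36)p + 1/12)(-36p³ + 180p² - 756p - 2520) + (0)
Last nonzero remainder: -36p³ + 180p² - 756p - 2520. Dividing through by -36 gives the monic gcd p³ - 5p² + 21p + 70.
Then lcm(f, g) = f·g / gcd(f, g); expanding and making the result monic gives the answer.

p⁶ - 11p⁵ + 72p⁴ - 197p³ + 201p² + 714p - 2520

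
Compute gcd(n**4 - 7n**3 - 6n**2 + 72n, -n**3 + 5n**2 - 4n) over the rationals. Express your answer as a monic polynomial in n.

n**2 - 4n

Repeated division with remainder:
  n**4 - 7n**3 - 6n**2 + 72n = (-n + 2)(-n**3 + 5n**2 - 4n) + (-20n**2 + 80n)
  -n**3 + 5n**2 - 4n = ((1/20)n - 1/20)(-20n**2 + 80n) + (0)
Last nonzero remainder: -20n**2 + 80n. Dividing through by -20 gives the monic gcd n**2 - 4n.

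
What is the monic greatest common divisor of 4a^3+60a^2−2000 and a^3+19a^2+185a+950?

a+10

Repeated division with remainder:
  4a^3+60a^2−2000 = (4)(a^3+19a^2+185a+950) + (−16a^2−740a−5800)
  a^3+19a^2+185a+950 = (−(1/16)a+109/64)(−16a^2−740a−5800) + ((17325/16)a+86625/8)
  −16a^2−740a−5800 = (−(256/17325)a−1856/3465)((17325/16)a+86625/8) + (0)
Last nonzero remainder: (17325/16)a+86625/8. Dividing through by 17325/16 gives the monic gcd a+10.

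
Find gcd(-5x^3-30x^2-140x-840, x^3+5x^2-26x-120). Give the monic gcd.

Apply the Euclidean algorithm:
  -5x^3-30x^2-140x-840 = (-5)(x^3+5x^2-26x-120) + (-5x^2-270x-1440)
  x^3+5x^2-26x-120 = (-(1/5)x+49/5)(-5x^2-270x-1440) + (2332x+13992)
  -5x^2-270x-1440 = (-(5/2332)x-60/583)(2332x+13992) + (0)
Last nonzero remainder: 2332x+13992. Dividing through by 2332 gives the monic gcd x+6.

x+6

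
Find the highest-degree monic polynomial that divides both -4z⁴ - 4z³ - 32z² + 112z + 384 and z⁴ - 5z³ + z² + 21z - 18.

z² - z - 6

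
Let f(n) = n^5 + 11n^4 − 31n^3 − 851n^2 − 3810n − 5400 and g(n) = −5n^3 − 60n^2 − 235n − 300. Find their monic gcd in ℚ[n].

n^2 + 9n + 20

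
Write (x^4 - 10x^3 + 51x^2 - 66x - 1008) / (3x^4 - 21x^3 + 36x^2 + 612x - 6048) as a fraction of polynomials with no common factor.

(x + 3)/(3x + 18)

Apply the Euclidean algorithm:
  x^4 - 10x^3 + 51x^2 - 66x - 1008 = (1/3)(3x^4 - 21x^3 + 36x^2 + 612x - 6048) + (-3x^3 + 39x^2 - 270x + 1008)
  3x^4 - 21x^3 + 36x^2 + 612x - 6048 = (-x - 6)(-3x^3 + 39x^2 - 270x + 1008) + (0)
Last nonzero remainder: -3x^3 + 39x^2 - 270x + 1008. Dividing through by -3 gives the monic gcd x^3 - 13x^2 + 90x - 336.
Cancel x^3 - 13x^2 + 90x - 336 from numerator and denominator to get the reduced form.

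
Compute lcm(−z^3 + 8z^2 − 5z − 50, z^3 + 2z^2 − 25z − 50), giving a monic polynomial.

Euclidean algorithm in ℚ[z]:
  −z^3 + 8z^2 − 5z − 50 = (−1)(z^3 + 2z^2 − 25z − 50) + (10z^2 − 30z − 100)
  z^3 + 2z^2 − 25z − 50 = ((1/10)z + 1/2)(10z^2 − 30z − 100) + (0)
Last nonzero remainder: 10z^2 − 30z − 100. Dividing through by 10 gives the monic gcd z^2 − 3z − 10.
Then lcm(f, g) = f·g / gcd(f, g); expanding and making the result monic gives the answer.

z^4 − 3z^3 − 35z^2 + 75z + 250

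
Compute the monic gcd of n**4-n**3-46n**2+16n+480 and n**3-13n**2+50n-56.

By polynomial division,
  n**4-n**3-46n**2+16n+480 = (n+12)(n**3-13n**2+50n-56) + (60n**2-528n+1152)
  n**3-13n**2+50n-56 = ((1/60)n-7/100)(60n**2-528n+1152) + (-(154/25)n+616/25)
  60n**2-528n+1152 = (-(750/77)n+3600/77)(-(154/25)n+616/25) + (0)
Last nonzero remainder: -(154/25)n+616/25. Dividing through by -154/25 gives the monic gcd n-4.

n-4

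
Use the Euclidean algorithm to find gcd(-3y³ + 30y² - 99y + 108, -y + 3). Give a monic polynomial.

y - 3

Euclidean algorithm in ℚ[y]:
  -3y³ + 30y² - 99y + 108 = (3y² - 21y + 36)(-y + 3) + (0)
Last nonzero remainder: -y + 3. Dividing through by -1 gives the monic gcd y - 3.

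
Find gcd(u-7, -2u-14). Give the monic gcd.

1

Apply the Euclidean algorithm:
  u-7 = (-1/2)(-2u-14) + (-14)
  -2u-14 = ((1/7)u+1)(-14) + (0)
The last nonzero remainder is the constant -14, so the polynomials are coprime and gcd = 1.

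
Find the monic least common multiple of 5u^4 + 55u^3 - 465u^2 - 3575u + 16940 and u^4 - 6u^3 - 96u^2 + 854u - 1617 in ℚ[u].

u^6 + u^5 - 182u^4 + 446u^3 + 8585u^2 - 48895u + 71148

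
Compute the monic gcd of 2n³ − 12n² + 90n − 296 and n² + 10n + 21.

Repeated division with remainder:
  2n³ − 12n² + 90n − 296 = (2n − 32)(n² + 10n + 21) + (368n + 376)
  n² + 10n + 21 = ((1/368)n + 413/16928)(368n + 376) + (25025/2116)
  368n + 376 = ((778688/25025)n + 795616/25025)(25025/2116) + (0)
The last nonzero remainder is the constant 25025/2116, so the polynomials are coprime and gcd = 1.

1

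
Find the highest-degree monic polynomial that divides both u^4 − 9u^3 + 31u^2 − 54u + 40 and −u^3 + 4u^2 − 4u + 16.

u − 4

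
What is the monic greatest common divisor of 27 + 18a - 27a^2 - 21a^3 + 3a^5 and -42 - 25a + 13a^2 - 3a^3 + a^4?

-3 - 2a + a^2

Euclidean algorithm in ℚ[a]:
  3a^5 - 21a^3 - 27a^2 + 18a + 27 = (3a + 9)(a^4 - 3a^3 + 13a^2 - 25a - 42) + (-33a^3 - 69a^2 + 369a + 405)
  a^4 - 3a^3 + 13a^2 - 25a - 42 = (-(1/33)a + 56/363)(-33a^3 - 69a^2 + 369a + 405) + ((4214/121)a^2 - (8428/121)a - 12642/121)
  -33a^3 - 69a^2 + 369a + 405 = (-(3993/4214)a - 16335/4214)((4214/121)a^2 - (8428/121)a - 12642/121) + (0)
Last nonzero remainder: (4214/121)a^2 - (8428/121)a - 12642/121. Dividing through by 4214/121 gives the monic gcd a^2 - 2a - 3.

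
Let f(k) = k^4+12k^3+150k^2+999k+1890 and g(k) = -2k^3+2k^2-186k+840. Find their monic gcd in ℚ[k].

k^2+3k+105

Apply the Euclidean algorithm:
  k^4+12k^3+150k^2+999k+1890 = (-(1/2)k-13/2)(-2k^3+2k^2-186k+840) + (70k^2+210k+7350)
  -2k^3+2k^2-186k+840 = (-(1/35)k+4/35)(70k^2+210k+7350) + (0)
Last nonzero remainder: 70k^2+210k+7350. Dividing through by 70 gives the monic gcd k^2+3k+105.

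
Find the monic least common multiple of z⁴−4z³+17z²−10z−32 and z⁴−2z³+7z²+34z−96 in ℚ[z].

Apply the Euclidean algorithm:
  z⁴−4z³+17z²−10z−32 = (z⁴−2z³+7z²+34z−96) + (−2z³+10z²−44z+64)
  z⁴−2z³+7z²+34z−96 = (−(1/2)z−3/2)(−2z³+10z²−44z+64) + (0)
Last nonzero remainder: −2z³+10z²−44z+64. Dividing through by −2 gives the monic gcd z³−5z²+22z−32.
Then lcm(f, g) = f·g / gcd(f, g); expanding and making the result monic gives the answer.

z⁵−z⁴+5z³+41z²−62z−96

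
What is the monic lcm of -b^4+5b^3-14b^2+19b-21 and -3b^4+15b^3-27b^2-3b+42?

Euclidean algorithm in ℚ[b]:
  -b^4+5b^3-14b^2+19b-21 = (1/3)(-3b^4+15b^3-27b^2-3b+42) + (-5b^2+20b-35)
  -3b^4+15b^3-27b^2-3b+42 = ((3/5)b^2-(3/5)b-6/5)(-5b^2+20b-35) + (0)
Last nonzero remainder: -5b^2+20b-35. Dividing through by -5 gives the monic gcd b^2-4b+7.
Then lcm(f, g) = f·g / gcd(f, g); expanding and making the result monic gives the answer.

b^6-6b^5+17b^4-23b^3+12b^2+17b-42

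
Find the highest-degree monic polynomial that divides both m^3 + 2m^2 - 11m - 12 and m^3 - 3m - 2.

m + 1

Euclidean algorithm in ℚ[m]:
  m^3 + 2m^2 - 11m - 12 = (m^3 - 3m - 2) + (2m^2 - 8m - 10)
  m^3 - 3m - 2 = ((1/2)m + 2)(2m^2 - 8m - 10) + (18m + 18)
  2m^2 - 8m - 10 = ((1/9)m - 5/9)(18m + 18) + (0)
Last nonzero remainder: 18m + 18. Dividing through by 18 gives the monic gcd m + 1.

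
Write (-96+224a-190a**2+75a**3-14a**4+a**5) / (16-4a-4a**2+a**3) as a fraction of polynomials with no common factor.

(-12+19a-8a**2+a**3)/(2+a)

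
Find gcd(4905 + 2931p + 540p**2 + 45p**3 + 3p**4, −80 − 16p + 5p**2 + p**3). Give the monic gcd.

5 + p

By polynomial division,
  3p**4 + 45p**3 + 540p**2 + 2931p + 4905 = (3p + 30)(p**3 + 5p**2 − 16p − 80) + (438p**2 + 3651p + 7305)
  p**3 + 5p**2 − 16p − 80 = ((1/438)p − 487/63948)(438p**2 + 3651p + 7305) + (−(103887/21316)p − 519435/21316)
  438p**2 + 3651p + 7305 = (−(3112136/34629)p − 10380892/34629)(−(103887/21316)p − 519435/21316) + (0)
Last nonzero remainder: −(103887/21316)p − 519435/21316. Dividing through by −103887/21316 gives the monic gcd p + 5.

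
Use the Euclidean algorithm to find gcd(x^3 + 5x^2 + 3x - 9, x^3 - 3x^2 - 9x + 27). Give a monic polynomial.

x + 3

Euclidean algorithm in ℚ[x]:
  x^3 + 5x^2 + 3x - 9 = (x^3 - 3x^2 - 9x + 27) + (8x^2 + 12x - 36)
  x^3 - 3x^2 - 9x + 27 = ((1/8)x - 9/16)(8x^2 + 12x - 36) + ((9/4)x + 27/4)
  8x^2 + 12x - 36 = ((32/9)x - 16/3)((9/4)x + 27/4) + (0)
Last nonzero remainder: (9/4)x + 27/4. Dividing through by 9/4 gives the monic gcd x + 3.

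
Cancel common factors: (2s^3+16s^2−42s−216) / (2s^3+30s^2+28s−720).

By polynomial division,
  2s^3+16s^2−42s−216 = (2s^3+30s^2+28s−720) + (−14s^2−70s+504)
  2s^3+30s^2+28s−720 = (−(1/7)s−10/7)(−14s^2−70s+504) + (0)
Last nonzero remainder: −14s^2−70s+504. Dividing through by −14 gives the monic gcd s^2+5s−36.
Cancel s^2+5s−36 from numerator and denominator to get the reduced form.

(s+3)/(s+10)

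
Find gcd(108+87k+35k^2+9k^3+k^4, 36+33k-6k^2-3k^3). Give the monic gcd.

4+k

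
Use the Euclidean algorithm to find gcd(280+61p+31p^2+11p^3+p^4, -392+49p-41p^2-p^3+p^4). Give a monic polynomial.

By polynomial division,
  p^4+11p^3+31p^2+61p+280 = (p^4-p^3-41p^2+49p-392) + (12p^3+72p^2+12p+672)
  p^4-p^3-41p^2+49p-392 = ((1/12)p-7/12)(12p^3+72p^2+12p+672) + (0)
Last nonzero remainder: 12p^3+72p^2+12p+672. Dividing through by 12 gives the monic gcd p^3+6p^2+p+56.

56+p+6p^2+p^3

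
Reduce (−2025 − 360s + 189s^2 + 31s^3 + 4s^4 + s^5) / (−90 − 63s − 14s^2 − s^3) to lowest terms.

Repeated division with remainder:
  s^5 + 4s^4 + 31s^3 + 189s^2 − 360s − 2025 = (−s^2 + 10s − 108)(−s^3 − 14s^2 − 63s − 90) + (−783s^2 − 6264s − 11745)
  −s^3 − 14s^2 − 63s − 90 = ((1/783)s + 2/261)(−783s^2 − 6264s − 11745) + (0)
Last nonzero remainder: −783s^2 − 6264s − 11745. Dividing through by −783 gives the monic gcd s^2 + 8s + 15.
Cancel s^2 + 8s + 15 from numerator and denominator to get the reduced form.

(135 − 48s + 4s^2 − s^3)/(6 + s)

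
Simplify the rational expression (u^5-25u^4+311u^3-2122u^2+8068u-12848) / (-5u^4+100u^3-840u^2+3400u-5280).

(-u^2+11u-73)/(5u-30)

Repeated division with remainder:
  u^5-25u^4+311u^3-2122u^2+8068u-12848 = (-(1/5)u+1)(-5u^4+100u^3-840u^2+3400u-5280) + (43u^3-602u^2+3612u-7568)
  -5u^4+100u^3-840u^2+3400u-5280 = (-(5/43)u+30/43)(43u^3-602u^2+3612u-7568) + (0)
Last nonzero remainder: 43u^3-602u^2+3612u-7568. Dividing through by 43 gives the monic gcd u^3-14u^2+84u-176.
Cancel u^3-14u^2+84u-176 from numerator and denominator to get the reduced form.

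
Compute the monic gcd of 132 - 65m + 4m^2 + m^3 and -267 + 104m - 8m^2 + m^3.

-3 + m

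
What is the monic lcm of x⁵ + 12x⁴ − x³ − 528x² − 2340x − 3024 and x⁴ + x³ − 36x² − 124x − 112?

Repeated division with remainder:
  x⁵ + 12x⁴ − x³ − 528x² − 2340x − 3024 = (x + 11)(x⁴ + x³ − 36x² − 124x − 112) + (24x³ − 8x² − 864x − 1792)
  x⁴ + x³ − 36x² − 124x − 112 = ((1/24)x + 1/18)(24x³ − 8x² − 864x − 1792) + ((4/9)x² − (4/3)x − 112/9)
  24x³ − 8x² − 864x − 1792 = (54x + 144)((4/9)x² − (4/3)x − 112/9) + (0)
Last nonzero remainder: (4/9)x² − (4/3)x − 112/9. Dividing through by 4/9 gives the monic gcd x² − 3x − 28.
Then lcm(f, g) = f·g / gcd(f, g); expanding and making the result monic gives the answer.

x⁷ + 16x⁶ + 51x⁵ − 484x⁴ − 4456x³ − 14496x² − 21456x − 12096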